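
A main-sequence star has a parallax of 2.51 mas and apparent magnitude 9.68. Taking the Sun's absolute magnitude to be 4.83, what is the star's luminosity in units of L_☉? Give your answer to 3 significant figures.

L/L_☉ ≈ 18.2

d = 1/p = 1000/2.51 mas = 398.4 pc
M = m − 5 log₁₀ d + 5 = 9.68 − 5·2.6003 + 5 = 1.678
M − M_☉ = 1.678 − 4.83 = -3.152
L/L_☉ = 10^(−0.4 × -3.152) = 18.22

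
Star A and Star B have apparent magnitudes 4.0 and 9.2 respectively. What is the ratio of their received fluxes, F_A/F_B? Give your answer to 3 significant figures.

F_A/F_B ≈ 120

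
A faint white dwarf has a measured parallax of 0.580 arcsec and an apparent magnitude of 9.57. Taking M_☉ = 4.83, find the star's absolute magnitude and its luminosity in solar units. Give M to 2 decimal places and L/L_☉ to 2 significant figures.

M ≈ 13.39; L/L_☉ ≈ 3.8×10^-4

d = 1/p = 1/0.580″ = 1.724 pc
M = m − 5 log₁₀ d + 5 = 9.57 − 5·0.2366 + 5 = 13.387
M − M_☉ = 13.387 − 4.83 = 8.557
L/L_☉ = 10^(−0.4 × 8.557) = 3.777×10^-4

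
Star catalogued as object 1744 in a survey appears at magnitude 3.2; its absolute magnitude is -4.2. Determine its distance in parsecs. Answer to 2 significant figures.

d ≈ 300 pc

Distance modulus: m − M = 3.2 − (-4.2) = 7.400
m − M = 5 log₁₀ d − 5
log₁₀ d = (m − M)/5 + 1 = 2.4800
d = 10^2.4800 = 302.0 pc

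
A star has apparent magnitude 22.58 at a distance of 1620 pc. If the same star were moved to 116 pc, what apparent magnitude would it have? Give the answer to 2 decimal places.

m ≈ 16.85

Flux ∝ 1/d², so Δm = 5 log₁₀(d₂/d₁) = 5 log₁₀(116/1620) = -5.725
m₂ = m₁ + Δm = 22.58 + (-5.725) = 16.855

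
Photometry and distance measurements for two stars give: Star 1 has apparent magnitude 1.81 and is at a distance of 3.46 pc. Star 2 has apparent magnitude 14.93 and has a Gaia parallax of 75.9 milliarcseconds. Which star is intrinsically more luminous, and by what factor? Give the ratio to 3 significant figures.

Star 1: M = m − 5 log₁₀ d + 5 = 1.81 − 5·0.5391 + 5 = 4.115
Star 2: p = 75.9 mas = 0.0759″ → d = 1/p = 13.18 pc
Star 2: M = m − 5 log₁₀ d + 5 = 14.93 − 5·1.1198 + 5 = 14.331
ΔM = M_1 − M_2 = 4.115 − (14.331) = -10.217; smaller M is more luminous → Star 1.
L ratio = 10^(0.4 |ΔM|) = 10^4.087 = 12210

Star 1 is more luminous, by a factor of 12200.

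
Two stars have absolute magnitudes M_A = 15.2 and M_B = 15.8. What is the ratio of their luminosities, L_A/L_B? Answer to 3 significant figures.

ΔM = M_A − M_B = -0.6
L_A/L_B = 10^(−0.4 ΔM) = 10^0.240 = 1.738

L_A/L_B ≈ 1.74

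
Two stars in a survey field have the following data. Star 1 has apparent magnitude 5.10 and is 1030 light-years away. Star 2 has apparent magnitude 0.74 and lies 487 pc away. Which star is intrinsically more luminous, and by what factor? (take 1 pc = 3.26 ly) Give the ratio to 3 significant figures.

Star 2 is more luminous, by a factor of 132.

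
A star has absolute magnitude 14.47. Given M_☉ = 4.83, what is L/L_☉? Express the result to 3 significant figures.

M − M_☉ = 14.47 − 4.83 = 9.640
L/L_☉ = 10^(−0.4 (M − M_☉)) = 10^-3.856 = 1.393×10^-4

L/L_☉ ≈ 1.39×10^-4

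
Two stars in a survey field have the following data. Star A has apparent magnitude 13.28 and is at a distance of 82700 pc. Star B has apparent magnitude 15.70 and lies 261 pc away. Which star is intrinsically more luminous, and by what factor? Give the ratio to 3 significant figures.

Star A is more luminous, by a factor of 933000.

Star A: M = m − 5 log₁₀ d + 5 = 13.28 − 5·4.9175 + 5 = -6.308
Star B: M = m − 5 log₁₀ d + 5 = 15.70 − 5·2.4166 + 5 = 8.617
ΔM = M_A − M_B = -6.308 − (8.617) = -14.924; smaller M is more luminous → Star A.
L ratio = 10^(0.4 |ΔM|) = 10^5.970 = 932700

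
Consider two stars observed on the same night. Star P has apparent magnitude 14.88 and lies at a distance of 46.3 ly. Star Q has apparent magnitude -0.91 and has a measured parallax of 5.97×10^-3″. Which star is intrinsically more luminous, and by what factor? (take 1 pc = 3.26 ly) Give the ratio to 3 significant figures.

Star P: d = 46.3 ly / 3.26 = 14.20 pc
Star P: M = m − 5 log₁₀ d + 5 = 14.88 − 5·1.1524 + 5 = 14.118
Star Q: d = 1/p = 1/5.97×10^-3″ = 167.5 pc
Star Q: M = m − 5 log₁₀ d + 5 = -0.91 − 5·2.2240 + 5 = -7.030
ΔM = M_P − M_Q = 14.118 − (-7.030) = 21.148; smaller M is more luminous → Star Q.
L ratio = 10^(0.4 |ΔM|) = 10^8.459 = 2.880×10^8

Star Q is more luminous, by a factor of 2.88×10^8.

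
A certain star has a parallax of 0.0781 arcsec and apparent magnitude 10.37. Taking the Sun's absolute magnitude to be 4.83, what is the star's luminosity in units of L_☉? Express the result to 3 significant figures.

d = 1/p = 1/0.0781″ = 12.80 pc
M = m − 5 log₁₀ d + 5 = 10.37 − 5·1.1073 + 5 = 9.833
M − M_☉ = 9.833 − 4.83 = 5.003
L/L_☉ = 10^(−0.4 × 5.003) = 9.970×10^-3

L/L_☉ ≈ 9.97×10^-3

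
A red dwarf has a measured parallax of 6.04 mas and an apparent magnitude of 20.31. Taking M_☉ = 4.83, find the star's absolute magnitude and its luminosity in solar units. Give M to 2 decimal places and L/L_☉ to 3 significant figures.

d = 1/p = 1000/6.04 mas = 165.6 pc
M = m − 5 log₁₀ d + 5 = 20.31 − 5·2.2190 + 5 = 14.215
M − M_☉ = 14.215 − 4.83 = 9.385
L/L_☉ = 10^(−0.4 × 9.385) = 1.762×10^-4

M ≈ 14.22; L/L_☉ ≈ 1.76×10^-4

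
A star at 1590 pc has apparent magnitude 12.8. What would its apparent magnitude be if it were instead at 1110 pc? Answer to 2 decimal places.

Flux ∝ 1/d², so Δm = 5 log₁₀(d₂/d₁) = 5 log₁₀(1110/1590) = -0.780
m₂ = m₁ + Δm = 12.8 + (-0.780) = 12.020

m ≈ 12.02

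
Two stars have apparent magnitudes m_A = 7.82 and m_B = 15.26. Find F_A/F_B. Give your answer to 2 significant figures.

Δm = 7.82 − (15.26) = -7.44
Flux ratio = 10^(−0.4 Δm) = 10^(−0.4 × -7.44) = 10^2.976 = 946.2

F_A/F_B ≈ 950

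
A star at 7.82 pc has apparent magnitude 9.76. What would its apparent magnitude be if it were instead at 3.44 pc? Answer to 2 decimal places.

Flux ∝ 1/d², so Δm = 5 log₁₀(d₂/d₁) = 5 log₁₀(3.44/7.82) = -1.783
m₂ = m₁ + Δm = 9.76 + (-1.783) = 7.977

m ≈ 7.98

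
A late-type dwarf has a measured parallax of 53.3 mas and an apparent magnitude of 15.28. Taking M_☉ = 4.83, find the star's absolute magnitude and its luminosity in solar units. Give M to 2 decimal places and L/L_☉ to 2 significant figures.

M ≈ 13.91; L/L_☉ ≈ 2.3×10^-4

d = 1/p = 1000/53.3 mas = 18.76 pc
M = m − 5 log₁₀ d + 5 = 15.28 − 5·1.2733 + 5 = 13.914
M − M_☉ = 13.914 − 4.83 = 9.084
L/L_☉ = 10^(−0.4 × 9.084) = 2.326×10^-4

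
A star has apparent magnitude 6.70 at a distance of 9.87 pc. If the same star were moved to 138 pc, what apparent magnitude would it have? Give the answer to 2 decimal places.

Flux ∝ 1/d², so Δm = 5 log₁₀(d₂/d₁) = 5 log₁₀(138/9.87) = 5.728
m₂ = m₁ + Δm = 6.70 + (5.728) = 12.428

m ≈ 12.43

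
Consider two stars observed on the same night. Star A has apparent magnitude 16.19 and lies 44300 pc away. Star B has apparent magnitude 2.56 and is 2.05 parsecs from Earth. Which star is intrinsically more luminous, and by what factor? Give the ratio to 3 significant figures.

Star A: M = m − 5 log₁₀ d + 5 = 16.19 − 5·4.6464 + 5 = -2.042
Star B: M = m − 5 log₁₀ d + 5 = 2.56 − 5·0.3118 + 5 = 6.001
ΔM = M_A − M_B = -2.042 − (6.001) = -8.043; smaller M is more luminous → Star A.
L ratio = 10^(0.4 |ΔM|) = 10^3.217 = 1649

Star A is more luminous, by a factor of 1650.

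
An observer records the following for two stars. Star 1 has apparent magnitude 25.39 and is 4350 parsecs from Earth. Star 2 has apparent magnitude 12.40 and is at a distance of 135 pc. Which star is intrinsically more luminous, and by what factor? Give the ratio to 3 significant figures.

Star 1: M = m − 5 log₁₀ d + 5 = 25.39 − 5·3.6385 + 5 = 12.198
Star 2: M = m − 5 log₁₀ d + 5 = 12.40 − 5·2.1303 + 5 = 6.748
ΔM = M_1 − M_2 = 12.198 − (6.748) = 5.449; smaller M is more luminous → Star 2.
L ratio = 10^(0.4 |ΔM|) = 10^2.180 = 151.2

Star 2 is more luminous, by a factor of 151.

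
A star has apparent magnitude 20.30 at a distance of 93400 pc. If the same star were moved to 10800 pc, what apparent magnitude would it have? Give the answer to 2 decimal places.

m ≈ 15.62

Flux ∝ 1/d², so Δm = 5 log₁₀(d₂/d₁) = 5 log₁₀(10800/93400) = -4.685
m₂ = m₁ + Δm = 20.30 + (-4.685) = 15.615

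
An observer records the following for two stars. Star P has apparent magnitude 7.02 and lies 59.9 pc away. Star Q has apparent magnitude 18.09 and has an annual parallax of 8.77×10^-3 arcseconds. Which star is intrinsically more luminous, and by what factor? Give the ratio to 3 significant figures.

Star P: M = m − 5 log₁₀ d + 5 = 7.02 − 5·1.7774 + 5 = 3.133
Star Q: d = 1/p = 1/8.77×10^-3″ = 114.0 pc
Star Q: M = m − 5 log₁₀ d + 5 = 18.09 − 5·2.0570 + 5 = 12.805
ΔM = M_P − M_Q = 3.133 − (12.805) = -9.672; smaller M is more luminous → Star P.
L ratio = 10^(0.4 |ΔM|) = 10^3.869 = 7394

Star P is more luminous, by a factor of 7390.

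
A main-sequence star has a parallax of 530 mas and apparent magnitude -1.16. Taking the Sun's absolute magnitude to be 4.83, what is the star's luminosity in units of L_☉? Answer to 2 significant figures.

L/L_☉ ≈ 8.9

d = 1/p = 1000/530 mas = 1.887 pc
M = m − 5 log₁₀ d + 5 = -1.16 − 5·0.2757 + 5 = 2.461
M − M_☉ = 2.461 − 4.83 = -2.369
L/L_☉ = 10^(−0.4 × -2.369) = 8.860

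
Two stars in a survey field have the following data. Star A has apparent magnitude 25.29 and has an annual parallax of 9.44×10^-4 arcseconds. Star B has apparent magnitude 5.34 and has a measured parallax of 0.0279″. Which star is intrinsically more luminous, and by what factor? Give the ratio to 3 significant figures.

Star B is more luminous, by a factor of 109000.

Star A: d = 1/p = 1/9.44×10^-4″ = 1059 pc
Star A: M = m − 5 log₁₀ d + 5 = 25.29 − 5·3.0250 + 5 = 15.165
Star B: d = 1/p = 1/0.0279″ = 35.84 pc
Star B: M = m − 5 log₁₀ d + 5 = 5.34 − 5·1.5544 + 5 = 2.568
ΔM = M_A − M_B = 15.165 − (2.568) = 12.597; smaller M is more luminous → Star B.
L ratio = 10^(0.4 |ΔM|) = 10^5.039 = 109300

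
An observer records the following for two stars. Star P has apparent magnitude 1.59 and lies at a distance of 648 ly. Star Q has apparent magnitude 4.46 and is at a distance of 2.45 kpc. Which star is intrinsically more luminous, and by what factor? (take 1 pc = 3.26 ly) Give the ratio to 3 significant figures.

Star Q is more luminous, by a factor of 10.8.

Star P: d = 648 ly / 3.26 = 198.8 pc
Star P: M = m − 5 log₁₀ d + 5 = 1.59 − 5·2.2984 + 5 = -4.902
Star Q: d = 2.45 kpc = 2450 pc
Star Q: M = m − 5 log₁₀ d + 5 = 4.46 − 5·3.3892 + 5 = -7.486
ΔM = M_P − M_Q = -4.902 − (-7.486) = 2.584; smaller M is more luminous → Star Q.
L ratio = 10^(0.4 |ΔM|) = 10^1.034 = 10.80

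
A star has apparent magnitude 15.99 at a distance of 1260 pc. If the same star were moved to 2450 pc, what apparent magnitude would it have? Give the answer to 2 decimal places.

m ≈ 17.43

Flux ∝ 1/d², so Δm = 5 log₁₀(d₂/d₁) = 5 log₁₀(2450/1260) = 1.444
m₂ = m₁ + Δm = 15.99 + (1.444) = 17.434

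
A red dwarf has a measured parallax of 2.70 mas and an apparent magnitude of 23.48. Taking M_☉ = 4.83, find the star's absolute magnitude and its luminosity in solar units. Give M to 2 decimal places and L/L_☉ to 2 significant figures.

d = 1/p = 1000/2.70 mas = 370.4 pc
M = m − 5 log₁₀ d + 5 = 23.48 − 5·2.5686 + 5 = 15.637
M − M_☉ = 15.637 − 4.83 = 10.807
L/L_☉ = 10^(−0.4 × 10.807) = 4.756×10^-5

M ≈ 15.64; L/L_☉ ≈ 4.8×10^-5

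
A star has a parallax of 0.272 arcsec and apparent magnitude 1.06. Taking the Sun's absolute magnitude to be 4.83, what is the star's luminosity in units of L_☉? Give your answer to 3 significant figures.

L/L_☉ ≈ 4.35

d = 1/p = 1/0.272″ = 3.676 pc
M = m − 5 log₁₀ d + 5 = 1.06 − 5·0.5654 + 5 = 3.233
M − M_☉ = 3.233 − 4.83 = -1.597
L/L_☉ = 10^(−0.4 × -1.597) = 4.354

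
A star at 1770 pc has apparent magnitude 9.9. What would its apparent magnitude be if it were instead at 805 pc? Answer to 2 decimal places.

Flux ∝ 1/d², so Δm = 5 log₁₀(d₂/d₁) = 5 log₁₀(805/1770) = -1.711
m₂ = m₁ + Δm = 9.9 + (-1.711) = 8.189

m ≈ 8.19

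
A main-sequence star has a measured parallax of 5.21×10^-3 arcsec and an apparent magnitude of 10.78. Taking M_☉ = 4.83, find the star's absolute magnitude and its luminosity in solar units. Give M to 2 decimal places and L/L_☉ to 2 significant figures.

M ≈ 4.36; L/L_☉ ≈ 1.5

d = 1/p = 1/5.21×10^-3″ = 191.9 pc
M = m − 5 log₁₀ d + 5 = 10.78 − 5·2.2832 + 5 = 4.364
M − M_☉ = 4.364 − 4.83 = -0.466
L/L_☉ = 10^(−0.4 × -0.466) = 1.536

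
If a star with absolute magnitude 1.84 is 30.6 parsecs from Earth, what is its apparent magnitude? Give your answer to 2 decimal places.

m = M + 5 log₁₀ d − 5 = 1.84 + 5·1.4857 − 5 = 4.269

m ≈ 4.27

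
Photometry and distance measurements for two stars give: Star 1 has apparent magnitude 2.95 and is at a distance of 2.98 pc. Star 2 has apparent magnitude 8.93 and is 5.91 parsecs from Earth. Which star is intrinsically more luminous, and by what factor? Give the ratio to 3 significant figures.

Star 1: M = m − 5 log₁₀ d + 5 = 2.95 − 5·0.4742 + 5 = 5.579
Star 2: M = m − 5 log₁₀ d + 5 = 8.93 − 5·0.7716 + 5 = 10.072
ΔM = M_1 − M_2 = 5.579 − (10.072) = -4.493; smaller M is more luminous → Star 1.
L ratio = 10^(0.4 |ΔM|) = 10^1.797 = 62.70

Star 1 is more luminous, by a factor of 62.7.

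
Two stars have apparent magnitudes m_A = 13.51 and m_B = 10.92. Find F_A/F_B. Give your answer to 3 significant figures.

F_A/F_B ≈ 0.0920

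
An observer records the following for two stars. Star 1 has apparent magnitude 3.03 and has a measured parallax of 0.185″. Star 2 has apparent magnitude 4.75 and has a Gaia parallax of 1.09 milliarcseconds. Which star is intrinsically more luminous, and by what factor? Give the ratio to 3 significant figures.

Star 2 is more luminous, by a factor of 5910.

Star 1: d = 1/p = 1/0.185″ = 5.405 pc
Star 1: M = m − 5 log₁₀ d + 5 = 3.03 − 5·0.7328 + 5 = 4.366
Star 2: p = 1.09 mas = 1.09×10^-3″ → d = 1/p = 917.4 pc
Star 2: M = m − 5 log₁₀ d + 5 = 4.75 − 5·2.9626 + 5 = -5.063
ΔM = M_1 − M_2 = 4.366 − (-5.063) = 9.429; smaller M is more luminous → Star 2.
L ratio = 10^(0.4 |ΔM|) = 10^3.771 = 5909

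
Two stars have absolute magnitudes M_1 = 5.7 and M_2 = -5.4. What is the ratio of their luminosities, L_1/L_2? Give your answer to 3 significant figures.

ΔM = M_1 − M_2 = 11.1
L_1/L_2 = 10^(−0.4 ΔM) = 10^-4.440 = 3.631×10^-5

L_1/L_2 ≈ 3.63×10^-5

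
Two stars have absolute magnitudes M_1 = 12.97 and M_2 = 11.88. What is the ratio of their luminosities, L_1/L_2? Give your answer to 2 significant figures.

L_1/L_2 ≈ 0.37

ΔM = M_1 − M_2 = 1.09
L_1/L_2 = 10^(−0.4 ΔM) = 10^-0.436 = 0.3664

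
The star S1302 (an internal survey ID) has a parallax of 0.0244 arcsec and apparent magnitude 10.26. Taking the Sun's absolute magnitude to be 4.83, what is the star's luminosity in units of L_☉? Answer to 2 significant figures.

L/L_☉ ≈ 0.11

d = 1/p = 1/0.0244″ = 40.98 pc
M = m − 5 log₁₀ d + 5 = 10.26 − 5·1.6126 + 5 = 7.197
M − M_☉ = 7.197 − 4.83 = 2.367
L/L_☉ = 10^(−0.4 × 2.367) = 0.1130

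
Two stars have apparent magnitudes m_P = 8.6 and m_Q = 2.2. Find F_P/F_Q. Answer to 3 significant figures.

Δm = 8.6 − (2.2) = 6.4
Flux ratio = 10^(−0.4 Δm) = 10^(−0.4 × 6.4) = 10^-2.560 = 2.754×10^-3

F_P/F_Q ≈ 2.75×10^-3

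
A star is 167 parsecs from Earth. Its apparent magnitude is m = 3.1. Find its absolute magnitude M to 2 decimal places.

5 log₁₀(d/10 pc) = 5 log₁₀(167.0) − 5 = 6.114
M = m − 5 log₁₀(d/10) = 3.1 − 6.114 = -3.014

M ≈ -3.01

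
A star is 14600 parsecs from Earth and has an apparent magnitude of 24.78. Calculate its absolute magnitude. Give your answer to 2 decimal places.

M ≈ 8.96

5 log₁₀(d/10 pc) = 5 log₁₀(14600) − 5 = 15.822
M = m − 5 log₁₀(d/10) = 24.78 − 15.822 = 8.958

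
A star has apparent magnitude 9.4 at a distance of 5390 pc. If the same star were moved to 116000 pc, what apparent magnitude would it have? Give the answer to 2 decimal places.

Flux ∝ 1/d², so Δm = 5 log₁₀(d₂/d₁) = 5 log₁₀(116000/5390) = 6.664
m₂ = m₁ + Δm = 9.4 + (6.664) = 16.064

m ≈ 16.06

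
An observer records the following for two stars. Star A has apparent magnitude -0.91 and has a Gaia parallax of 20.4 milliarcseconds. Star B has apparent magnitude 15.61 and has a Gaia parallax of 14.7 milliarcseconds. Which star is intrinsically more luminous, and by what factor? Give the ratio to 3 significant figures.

Star A is more luminous, by a factor of 2.11×10^6.

Star A: p = 20.4 mas = 0.0204″ → d = 1/p = 49.02 pc
Star A: M = m − 5 log₁₀ d + 5 = -0.91 − 5·1.6904 + 5 = -4.362
Star B: p = 14.7 mas = 0.0147″ → d = 1/p = 68.03 pc
Star B: M = m − 5 log₁₀ d + 5 = 15.61 − 5·1.8327 + 5 = 11.447
ΔM = M_A − M_B = -4.362 − (11.447) = -15.808; smaller M is more luminous → Star A.
L ratio = 10^(0.4 |ΔM|) = 10^6.323 = 2.106×10^6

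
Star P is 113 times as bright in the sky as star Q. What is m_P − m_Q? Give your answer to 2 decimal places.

m_P − m_Q ≈ -5.13

Pogson: Δm = −2.5 log₁₀(ratio) = −2.5 log₁₀(113) = −2.5 × 2.0531 = -5.133
Star P is brighter, so it has the smaller magnitude: the difference is negative.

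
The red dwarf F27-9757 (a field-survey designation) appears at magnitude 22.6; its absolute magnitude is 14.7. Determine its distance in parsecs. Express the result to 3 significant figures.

μ = m − M = 7.900
m − M = 5 log₁₀ d − 5
log₁₀ d = (m − M)/5 + 1 = 2.5800
d = 10^2.5800 = 380.2 pc

d ≈ 380 pc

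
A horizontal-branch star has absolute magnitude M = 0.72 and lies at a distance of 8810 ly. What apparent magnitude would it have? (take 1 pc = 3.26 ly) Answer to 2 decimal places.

d = 8810 ly / 3.26 = 2702 pc
m = M + 5 log₁₀ d − 5 = 0.72 + 5·3.4318 − 5 = 12.879

m ≈ 12.88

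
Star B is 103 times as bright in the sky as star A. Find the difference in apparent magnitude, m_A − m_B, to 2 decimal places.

m_A − m_B ≈ 5.03

Pogson: Δm = −2.5 log₁₀(ratio) = −2.5 log₁₀(103) = −2.5 × 2.0128 = -5.032
Star B is brighter so has the smaller magnitude: m_A − m_B is positive.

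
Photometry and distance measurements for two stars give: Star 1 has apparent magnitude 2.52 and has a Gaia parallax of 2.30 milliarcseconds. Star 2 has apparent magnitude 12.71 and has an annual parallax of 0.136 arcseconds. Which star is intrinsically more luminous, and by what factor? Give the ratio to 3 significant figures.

Star 1 is more luminous, by a factor of 4.17×10^7.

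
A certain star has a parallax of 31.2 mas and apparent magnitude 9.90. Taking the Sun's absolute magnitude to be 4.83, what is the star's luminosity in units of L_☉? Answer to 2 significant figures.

L/L_☉ ≈ 0.096

d = 1/p = 1000/31.2 mas = 32.05 pc
M = m − 5 log₁₀ d + 5 = 9.90 − 5·1.5058 + 5 = 7.371
M − M_☉ = 7.371 − 4.83 = 2.541
L/L_☉ = 10^(−0.4 × 2.541) = 0.09631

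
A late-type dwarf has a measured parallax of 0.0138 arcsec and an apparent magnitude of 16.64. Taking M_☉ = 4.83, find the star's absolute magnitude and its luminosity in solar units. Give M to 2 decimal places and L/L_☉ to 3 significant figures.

M ≈ 12.34; L/L_☉ ≈ 9.91×10^-4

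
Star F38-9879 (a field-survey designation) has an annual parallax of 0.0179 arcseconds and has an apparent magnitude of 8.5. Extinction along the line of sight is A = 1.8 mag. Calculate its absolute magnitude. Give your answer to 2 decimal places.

d = 1/p = 1/0.0179″ = 55.87 pc
5 log₁₀(d/10 pc) = 5 log₁₀(55.87) − 5 = 3.736
M = m − 5 log₁₀(d/10) − A = 8.5 − 3.736 − 1.8 = 2.964

M ≈ 2.96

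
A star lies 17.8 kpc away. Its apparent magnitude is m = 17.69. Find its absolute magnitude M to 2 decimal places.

M ≈ 1.44

d = 17.8 kpc = 17800 pc
5 log₁₀(d/10 pc) = 5 log₁₀(17800) − 5 = 16.252
M = m − 5 log₁₀(d/10) = 17.69 − 16.252 = 1.438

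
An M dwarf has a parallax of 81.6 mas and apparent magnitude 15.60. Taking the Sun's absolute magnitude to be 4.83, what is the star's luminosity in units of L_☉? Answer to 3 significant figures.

d = 1/p = 1000/81.6 mas = 12.25 pc
M = m − 5 log₁₀ d + 5 = 15.60 − 5·1.0883 + 5 = 15.158
M − M_☉ = 15.158 − 4.83 = 10.328
L/L_☉ = 10^(−0.4 × 10.328) = 7.390×10^-5

L/L_☉ ≈ 7.39×10^-5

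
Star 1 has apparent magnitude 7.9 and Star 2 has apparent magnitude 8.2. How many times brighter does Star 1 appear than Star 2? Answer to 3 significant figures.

1.32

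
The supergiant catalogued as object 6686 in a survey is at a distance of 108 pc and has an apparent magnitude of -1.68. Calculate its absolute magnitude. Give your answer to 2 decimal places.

5 log₁₀(d/10 pc) = 5 log₁₀(108.0) − 5 = 5.167
M = m − 5 log₁₀(d/10) = -1.68 − 5.167 = -6.847

M ≈ -6.85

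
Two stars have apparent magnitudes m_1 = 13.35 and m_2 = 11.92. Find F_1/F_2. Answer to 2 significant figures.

Magnitude difference = 1.43
Flux ratio = 10^(−0.4 Δm) = 10^(−0.4 × 1.43) = 10^-0.572 = 0.2679

F_1/F_2 ≈ 0.27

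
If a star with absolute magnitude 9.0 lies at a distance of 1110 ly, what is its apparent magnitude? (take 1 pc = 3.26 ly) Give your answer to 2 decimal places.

m ≈ 16.66

d = 1110 ly / 3.26 = 340.5 pc
m = M + 5 log₁₀ d − 5 = 9.0 + 5·2.5321 − 5 = 16.661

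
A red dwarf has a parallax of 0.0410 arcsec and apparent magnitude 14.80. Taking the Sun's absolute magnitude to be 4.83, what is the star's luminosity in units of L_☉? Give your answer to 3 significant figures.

d = 1/p = 1/0.0410″ = 24.39 pc
M = m − 5 log₁₀ d + 5 = 14.80 − 5·1.3872 + 5 = 12.864
M − M_☉ = 12.864 − 4.83 = 8.034
L/L_☉ = 10^(−0.4 × 8.034) = 6.116×10^-4

L/L_☉ ≈ 6.12×10^-4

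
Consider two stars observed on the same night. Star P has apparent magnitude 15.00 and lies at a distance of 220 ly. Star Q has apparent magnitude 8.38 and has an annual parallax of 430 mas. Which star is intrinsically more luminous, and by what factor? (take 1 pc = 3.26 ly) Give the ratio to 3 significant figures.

Star P: d = 220 ly / 3.26 = 67.48 pc
Star P: M = m − 5 log₁₀ d + 5 = 15.00 − 5·1.8292 + 5 = 10.854
Star Q: p = 430 mas = 0.430″ → d = 1/p = 2.326 pc
Star Q: M = m − 5 log₁₀ d + 5 = 8.38 − 5·0.3665 + 5 = 11.547
ΔM = M_P − M_Q = 10.854 − (11.547) = -0.693; smaller M is more luminous → Star P.
L ratio = 10^(0.4 |ΔM|) = 10^0.277 = 1.894

Star P is more luminous, by a factor of 1.89.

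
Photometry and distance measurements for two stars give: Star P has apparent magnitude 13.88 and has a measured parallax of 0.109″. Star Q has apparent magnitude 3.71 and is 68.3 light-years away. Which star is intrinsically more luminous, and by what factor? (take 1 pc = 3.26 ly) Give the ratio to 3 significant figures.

Star P: d = 1/p = 1/0.109″ = 9.174 pc
Star P: M = m − 5 log₁₀ d + 5 = 13.88 − 5·0.9626 + 5 = 14.067
Star Q: d = 68.3 ly / 3.26 = 20.95 pc
Star Q: M = m − 5 log₁₀ d + 5 = 3.71 − 5·1.3212 + 5 = 2.104
ΔM = M_P − M_Q = 14.067 − (2.104) = 11.963; smaller M is more luminous → Star Q.
L ratio = 10^(0.4 |ΔM|) = 10^4.785 = 60990

Star Q is more luminous, by a factor of 61000.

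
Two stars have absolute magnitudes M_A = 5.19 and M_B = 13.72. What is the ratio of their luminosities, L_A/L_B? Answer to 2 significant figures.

L_A/L_B ≈ 2600

ΔM = M_A − M_B = -8.53
L_A/L_B = 10^(−0.4 ΔM) = 10^3.412 = 2582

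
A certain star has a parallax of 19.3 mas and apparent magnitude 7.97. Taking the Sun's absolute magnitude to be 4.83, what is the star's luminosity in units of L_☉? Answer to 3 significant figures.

d = 1/p = 1000/19.3 mas = 51.81 pc
M = m − 5 log₁₀ d + 5 = 7.97 − 5·1.7144 + 5 = 4.398
M − M_☉ = 4.398 − 4.83 = -0.432
L/L_☉ = 10^(−0.4 × -0.432) = 1.489

L/L_☉ ≈ 1.49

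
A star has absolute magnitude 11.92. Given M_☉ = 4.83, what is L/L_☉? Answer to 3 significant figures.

L/L_☉ ≈ 1.46×10^-3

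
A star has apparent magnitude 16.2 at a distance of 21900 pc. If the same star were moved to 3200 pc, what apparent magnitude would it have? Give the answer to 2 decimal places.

Flux ∝ 1/d², so Δm = 5 log₁₀(d₂/d₁) = 5 log₁₀(3200/21900) = -4.176
m₂ = m₁ + Δm = 16.2 + (-4.176) = 12.024

m ≈ 12.02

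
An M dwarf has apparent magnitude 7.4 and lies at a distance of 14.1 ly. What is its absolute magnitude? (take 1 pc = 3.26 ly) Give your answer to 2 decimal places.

d = 14.1 ly / 3.26 = 4.325 pc
5 log₁₀(d/10 pc) = 5 log₁₀(4.325) − 5 = -1.820
M = m − 5 log₁₀(d/10) = 7.4 + 1.820 = 9.220

M ≈ 9.22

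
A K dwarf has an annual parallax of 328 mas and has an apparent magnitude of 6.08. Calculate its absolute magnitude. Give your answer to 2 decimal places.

M ≈ 8.66

p = 328 mas = 0.328″ → d = 1/p = 3.049 pc
5 log₁₀(d/10 pc) = 5 log₁₀(3.049) − 5 = -2.579
M = m − 5 log₁₀(d/10) = 6.08 + 2.579 = 8.659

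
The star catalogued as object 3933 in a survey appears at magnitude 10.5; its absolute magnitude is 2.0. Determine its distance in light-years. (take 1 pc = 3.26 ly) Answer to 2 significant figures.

μ = m − M = 8.500
m − M = 5 log₁₀ d − 5
log₁₀ d = (m − M)/5 + 1 = 2.7000
d = 10^2.7000 = 501.2 pc
= 1634 ly

d ≈ 1600 ly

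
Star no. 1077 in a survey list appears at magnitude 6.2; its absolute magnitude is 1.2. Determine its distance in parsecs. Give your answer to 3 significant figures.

d ≈ 100 pc

μ = m − M = 5.000
m − M = 5 log₁₀ d − 5
log₁₀ d = (m − M)/5 + 1 = 2.0000
d = 10^2.0000 = 100.0 pc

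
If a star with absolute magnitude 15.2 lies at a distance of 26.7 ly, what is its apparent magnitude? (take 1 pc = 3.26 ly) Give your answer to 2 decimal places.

m ≈ 14.77

d = 26.7 ly / 3.26 = 8.190 pc
m = M + 5 log₁₀ d − 5 = 15.2 + 5·0.9133 − 5 = 14.766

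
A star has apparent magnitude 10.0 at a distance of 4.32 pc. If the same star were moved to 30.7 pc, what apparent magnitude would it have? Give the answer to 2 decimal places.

m ≈ 14.26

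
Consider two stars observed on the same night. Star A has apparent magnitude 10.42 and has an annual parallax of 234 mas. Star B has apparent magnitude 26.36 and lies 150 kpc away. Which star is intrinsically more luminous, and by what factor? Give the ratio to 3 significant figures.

Star A: p = 234 mas = 0.234″ → d = 1/p = 4.274 pc
Star A: M = m − 5 log₁₀ d + 5 = 10.42 − 5·0.6308 + 5 = 12.266
Star B: d = 150 kpc = 150000 pc
Star B: M = m − 5 log₁₀ d + 5 = 26.36 − 5·5.1761 + 5 = 5.480
ΔM = M_A − M_B = 12.266 − (5.480) = 6.787; smaller M is more luminous → Star B.
L ratio = 10^(0.4 |ΔM|) = 10^2.715 = 518.3

Star B is more luminous, by a factor of 518.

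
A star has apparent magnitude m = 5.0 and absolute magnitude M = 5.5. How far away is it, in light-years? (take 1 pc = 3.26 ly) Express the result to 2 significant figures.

d ≈ 26 ly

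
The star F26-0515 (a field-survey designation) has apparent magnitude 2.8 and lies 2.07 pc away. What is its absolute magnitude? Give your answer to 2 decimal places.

M ≈ 6.22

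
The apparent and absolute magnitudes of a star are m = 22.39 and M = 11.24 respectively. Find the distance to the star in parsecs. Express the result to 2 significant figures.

d ≈ 1700 pc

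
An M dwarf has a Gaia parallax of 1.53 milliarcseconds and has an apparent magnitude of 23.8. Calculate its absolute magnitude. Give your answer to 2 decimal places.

p = 1.53 mas = 1.53×10^-3″ → d = 1/p = 653.6 pc
5 log₁₀(d/10 pc) = 5 log₁₀(653.6) − 5 = 9.077
M = m − 5 log₁₀(d/10) = 23.8 − 9.077 = 14.723

M ≈ 14.72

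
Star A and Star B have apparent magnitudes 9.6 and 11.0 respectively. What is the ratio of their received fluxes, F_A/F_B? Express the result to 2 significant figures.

F_A/F_B ≈ 3.6

Δm = 9.6 − (11.0) = -1.4
Flux ratio = 10^(−0.4 Δm) = 10^(−0.4 × -1.4) = 10^0.560 = 3.631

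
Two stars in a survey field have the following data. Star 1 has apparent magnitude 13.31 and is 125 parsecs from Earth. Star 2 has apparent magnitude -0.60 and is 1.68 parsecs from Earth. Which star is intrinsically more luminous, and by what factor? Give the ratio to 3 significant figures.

Star 2 is more luminous, by a factor of 66.2.

Star 1: M = m − 5 log₁₀ d + 5 = 13.31 − 5·2.0969 + 5 = 7.825
Star 2: M = m − 5 log₁₀ d + 5 = -0.60 − 5·0.2253 + 5 = 3.273
ΔM = M_1 − M_2 = 7.825 − (3.273) = 4.552; smaller M is more luminous → Star 2.
L ratio = 10^(0.4 |ΔM|) = 10^1.821 = 66.19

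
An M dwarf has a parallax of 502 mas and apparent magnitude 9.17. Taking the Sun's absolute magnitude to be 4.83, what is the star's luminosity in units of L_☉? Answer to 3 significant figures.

L/L_☉ ≈ 7.29×10^-4

d = 1/p = 1000/502 mas = 1.992 pc
M = m − 5 log₁₀ d + 5 = 9.17 − 5·0.2993 + 5 = 12.674
M − M_☉ = 12.674 − 4.83 = 7.844
L/L_☉ = 10^(−0.4 × 7.844) = 7.288×10^-4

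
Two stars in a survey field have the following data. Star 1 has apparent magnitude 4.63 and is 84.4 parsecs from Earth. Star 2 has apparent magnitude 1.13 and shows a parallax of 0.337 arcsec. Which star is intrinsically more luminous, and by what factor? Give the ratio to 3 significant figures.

Star 1 is more luminous, by a factor of 32.2.

Star 1: M = m − 5 log₁₀ d + 5 = 4.63 − 5·1.9263 + 5 = -0.002
Star 2: d = 1/p = 1/0.337″ = 2.967 pc
Star 2: M = m − 5 log₁₀ d + 5 = 1.13 − 5·0.4724 + 5 = 3.768
ΔM = M_1 − M_2 = -0.002 − (3.768) = -3.770; smaller M is more luminous → Star 1.
L ratio = 10^(0.4 |ΔM|) = 10^1.508 = 32.21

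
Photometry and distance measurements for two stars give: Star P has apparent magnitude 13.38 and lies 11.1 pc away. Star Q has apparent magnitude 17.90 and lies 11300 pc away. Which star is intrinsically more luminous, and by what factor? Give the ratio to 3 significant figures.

Star P: M = m − 5 log₁₀ d + 5 = 13.38 − 5·1.0453 + 5 = 13.153
Star Q: M = m − 5 log₁₀ d + 5 = 17.90 − 5·4.0531 + 5 = 2.635
ΔM = M_P − M_Q = 13.153 − (2.635) = 10.519; smaller M is more luminous → Star Q.
L ratio = 10^(0.4 |ΔM|) = 10^4.208 = 16130

Star Q is more luminous, by a factor of 16100.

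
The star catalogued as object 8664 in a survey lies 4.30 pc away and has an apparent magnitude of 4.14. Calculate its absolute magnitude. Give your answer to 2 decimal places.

M ≈ 5.97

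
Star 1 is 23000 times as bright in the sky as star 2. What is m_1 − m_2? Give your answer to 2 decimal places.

Pogson: Δm = −2.5 log₁₀(ratio) = −2.5 log₁₀(23000) = −2.5 × 4.3617 = -10.904
Star 1 is brighter, so it has the smaller magnitude: the difference is negative.

m_1 − m_2 ≈ -10.90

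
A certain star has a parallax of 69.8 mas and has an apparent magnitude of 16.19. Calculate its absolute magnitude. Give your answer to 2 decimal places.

M ≈ 15.41

p = 69.8 mas = 0.0698″ → d = 1/p = 14.33 pc
5 log₁₀(d/10 pc) = 5 log₁₀(14.33) − 5 = 0.781
M = m − 5 log₁₀(d/10) = 16.19 − 0.781 = 15.409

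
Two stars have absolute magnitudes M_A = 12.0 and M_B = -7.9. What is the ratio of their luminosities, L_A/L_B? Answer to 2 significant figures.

L_A/L_B ≈ 1.1×10^-8

ΔM = M_A − M_B = 19.9
L_A/L_B = 10^(−0.4 ΔM) = 10^-7.960 = 1.096×10^-8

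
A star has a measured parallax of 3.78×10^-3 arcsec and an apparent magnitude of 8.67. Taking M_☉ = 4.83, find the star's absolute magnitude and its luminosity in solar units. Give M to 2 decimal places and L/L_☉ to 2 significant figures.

M ≈ 1.56; L/L_☉ ≈ 20

d = 1/p = 1/3.78×10^-3″ = 264.6 pc
M = m − 5 log₁₀ d + 5 = 8.67 − 5·2.4225 + 5 = 1.557
M − M_☉ = 1.557 − 4.83 = -3.273
L/L_☉ = 10^(−0.4 × -3.273) = 20.37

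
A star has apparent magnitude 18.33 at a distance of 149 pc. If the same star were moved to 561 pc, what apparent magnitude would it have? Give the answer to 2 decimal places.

Flux ∝ 1/d², so Δm = 5 log₁₀(d₂/d₁) = 5 log₁₀(561/149) = 2.879
m₂ = m₁ + Δm = 18.33 + (2.879) = 21.209

m ≈ 21.21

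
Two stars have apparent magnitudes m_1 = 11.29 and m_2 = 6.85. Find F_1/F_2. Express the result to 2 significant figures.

F_1/F_2 ≈ 0.017

Δm = 11.29 − (6.85) = 4.44
Flux ratio = 10^(−0.4 Δm) = 10^(−0.4 × 4.44) = 10^-1.776 = 0.01675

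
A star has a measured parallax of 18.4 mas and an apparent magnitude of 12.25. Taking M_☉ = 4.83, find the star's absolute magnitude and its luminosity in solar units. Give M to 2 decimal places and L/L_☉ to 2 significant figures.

d = 1/p = 1000/18.4 mas = 54.35 pc
M = m − 5 log₁₀ d + 5 = 12.25 − 5·1.7352 + 5 = 8.574
M − M_☉ = 8.574 − 4.83 = 3.744
L/L_☉ = 10^(−0.4 × 3.744) = 0.03180

M ≈ 8.57; L/L_☉ ≈ 0.032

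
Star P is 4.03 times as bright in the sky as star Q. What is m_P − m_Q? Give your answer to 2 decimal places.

m_P − m_Q ≈ -1.51

Pogson: Δm = −2.5 log₁₀(ratio) = −2.5 log₁₀(4.03) = −2.5 × 0.6053 = -1.513
Star P is brighter, so it has the smaller magnitude: the difference is negative.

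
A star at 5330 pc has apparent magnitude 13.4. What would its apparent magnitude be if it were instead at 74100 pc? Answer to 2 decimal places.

m ≈ 19.12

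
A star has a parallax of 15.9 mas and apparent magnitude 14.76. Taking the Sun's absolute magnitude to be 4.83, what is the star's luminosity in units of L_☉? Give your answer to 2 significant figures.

d = 1/p = 1000/15.9 mas = 62.89 pc
M = m − 5 log₁₀ d + 5 = 14.76 − 5·1.7986 + 5 = 10.767
M − M_☉ = 10.767 − 4.83 = 5.937
L/L_☉ = 10^(−0.4 × 5.937) = 4.219×10^-3

L/L_☉ ≈ 4.2×10^-3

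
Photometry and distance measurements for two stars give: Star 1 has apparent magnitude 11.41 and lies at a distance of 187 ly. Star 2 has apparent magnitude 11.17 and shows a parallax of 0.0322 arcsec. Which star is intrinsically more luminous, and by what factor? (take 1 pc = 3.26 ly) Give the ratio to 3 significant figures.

Star 1 is more luminous, by a factor of 2.74.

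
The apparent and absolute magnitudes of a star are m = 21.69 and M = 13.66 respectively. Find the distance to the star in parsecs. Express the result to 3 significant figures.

d ≈ 404 pc

μ = m − M = 8.030
m − M = 5 log₁₀ d − 5
log₁₀ d = (m − M)/5 + 1 = 2.6060
d = 10^2.6060 = 403.6 pc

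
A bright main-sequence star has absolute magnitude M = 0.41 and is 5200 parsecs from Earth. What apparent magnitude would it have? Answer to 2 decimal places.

m ≈ 13.99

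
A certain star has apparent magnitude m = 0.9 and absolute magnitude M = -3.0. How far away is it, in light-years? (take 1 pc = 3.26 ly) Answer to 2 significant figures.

d ≈ 200 ly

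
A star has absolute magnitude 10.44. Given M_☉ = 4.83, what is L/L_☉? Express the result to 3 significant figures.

L/L_☉ ≈ 5.70×10^-3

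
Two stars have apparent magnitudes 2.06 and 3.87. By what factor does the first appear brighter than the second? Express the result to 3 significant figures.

5.30

Δm = 2.06 − (3.87) = -1.81
Flux ratio = 10^(−0.4 Δm) = 10^(−0.4 × -1.81) = 10^0.724 = 5.297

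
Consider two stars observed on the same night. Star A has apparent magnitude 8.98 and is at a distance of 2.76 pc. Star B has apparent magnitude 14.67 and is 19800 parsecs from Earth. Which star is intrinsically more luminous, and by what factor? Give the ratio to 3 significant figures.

Star B is more luminous, by a factor of 273000.

Star A: M = m − 5 log₁₀ d + 5 = 8.98 − 5·0.4409 + 5 = 11.775
Star B: M = m − 5 log₁₀ d + 5 = 14.67 − 5·4.2967 + 5 = -1.813
ΔM = M_A − M_B = 11.775 − (-1.813) = 13.589; smaller M is more luminous → Star B.
L ratio = 10^(0.4 |ΔM|) = 10^5.436 = 272600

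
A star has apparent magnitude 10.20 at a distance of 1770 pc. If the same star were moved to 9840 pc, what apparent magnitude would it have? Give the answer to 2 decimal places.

m ≈ 13.93

Flux ∝ 1/d², so Δm = 5 log₁₀(d₂/d₁) = 5 log₁₀(9840/1770) = 3.725
m₂ = m₁ + Δm = 10.20 + (3.725) = 13.925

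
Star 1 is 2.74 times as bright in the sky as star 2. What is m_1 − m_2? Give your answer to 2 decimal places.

Pogson: Δm = −2.5 log₁₀(ratio) = −2.5 log₁₀(2.74) = −2.5 × 0.4378 = -1.094
Star 1 is brighter, so it has the smaller magnitude: the difference is negative.

m_1 − m_2 ≈ -1.09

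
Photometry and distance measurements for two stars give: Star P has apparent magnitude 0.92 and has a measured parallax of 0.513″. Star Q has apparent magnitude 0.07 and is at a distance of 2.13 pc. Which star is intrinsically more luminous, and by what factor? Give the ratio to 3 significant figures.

Star Q is more luminous, by a factor of 2.61.

Star P: d = 1/p = 1/0.513″ = 1.949 pc
Star P: M = m − 5 log₁₀ d + 5 = 0.92 − 5·0.2899 + 5 = 4.471
Star Q: M = m − 5 log₁₀ d + 5 = 0.07 − 5·0.3284 + 5 = 3.428
ΔM = M_P − M_Q = 4.471 − (3.428) = 1.042; smaller M is more luminous → Star Q.
L ratio = 10^(0.4 |ΔM|) = 10^0.417 = 2.612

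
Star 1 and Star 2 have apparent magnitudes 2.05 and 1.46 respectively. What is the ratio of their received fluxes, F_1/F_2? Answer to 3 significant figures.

F_1/F_2 ≈ 0.581

Δm = 2.05 − (1.46) = 0.59
Flux ratio = 10^(−0.4 Δm) = 10^(−0.4 × 0.59) = 10^-0.236 = 0.5808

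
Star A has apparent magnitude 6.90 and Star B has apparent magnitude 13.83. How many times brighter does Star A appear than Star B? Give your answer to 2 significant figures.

Δm = 6.90 − (13.83) = -6.93
Flux ratio = 10^(−0.4 Δm) = 10^(−0.4 × -6.93) = 10^2.772 = 591.6

590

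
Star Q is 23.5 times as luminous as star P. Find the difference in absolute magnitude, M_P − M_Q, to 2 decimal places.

M_P − M_Q ≈ 3.43

Pogson: ΔM = −2.5 log₁₀(ratio) = −2.5 log₁₀(23.5) = −2.5 × 1.3711 = -3.428
Star Q is brighter so has the smaller magnitude: M_P − M_Q is positive.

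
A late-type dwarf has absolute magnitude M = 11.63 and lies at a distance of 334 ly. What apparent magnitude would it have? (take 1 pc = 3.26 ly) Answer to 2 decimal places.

m ≈ 16.68

d = 334 ly / 3.26 = 102.5 pc
m = M + 5 log₁₀ d − 5 = 11.63 + 5·2.0105 − 5 = 16.683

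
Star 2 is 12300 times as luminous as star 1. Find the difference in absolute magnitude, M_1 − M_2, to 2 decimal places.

M_1 − M_2 ≈ 10.22

Pogson: ΔM = −2.5 log₁₀(ratio) = −2.5 log₁₀(12300) = −2.5 × 4.0899 = -10.225
Star 2 is brighter so has the smaller magnitude: M_1 − M_2 is positive.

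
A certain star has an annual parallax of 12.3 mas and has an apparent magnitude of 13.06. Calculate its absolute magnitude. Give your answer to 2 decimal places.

M ≈ 8.51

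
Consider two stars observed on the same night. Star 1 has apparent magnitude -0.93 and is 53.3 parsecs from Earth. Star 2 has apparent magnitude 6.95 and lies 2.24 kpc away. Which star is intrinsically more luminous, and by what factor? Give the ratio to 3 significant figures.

Star 2 is more luminous, by a factor of 1.24.

Star 1: M = m − 5 log₁₀ d + 5 = -0.93 − 5·1.7267 + 5 = -4.564
Star 2: d = 2.24 kpc = 2240 pc
Star 2: M = m − 5 log₁₀ d + 5 = 6.95 − 5·3.3502 + 5 = -4.801
ΔM = M_1 − M_2 = -4.564 − (-4.801) = 0.238; smaller M is more luminous → Star 2.
L ratio = 10^(0.4 |ΔM|) = 10^0.095 = 1.245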